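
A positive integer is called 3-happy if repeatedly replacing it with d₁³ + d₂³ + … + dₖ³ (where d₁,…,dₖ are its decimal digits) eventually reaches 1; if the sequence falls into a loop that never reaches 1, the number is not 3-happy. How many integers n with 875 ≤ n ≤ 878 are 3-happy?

1

875: 875 → 980 → 1241 → 74 → 407 → 407  — not 3-happy
876: 876 → 1071 → 345 → 216 → 225 → 141 → 66 → 432 → 99 → 1458 → 702 → 351 → 153 → 153  — not 3-happy
877: 877 → 1198 → 1243 → 100 → 1  — 3-happy
878: 878 → 1367 → 587 → 980 → 1241 → 74 → 407 → 407  — not 3-happy
3-happy: 877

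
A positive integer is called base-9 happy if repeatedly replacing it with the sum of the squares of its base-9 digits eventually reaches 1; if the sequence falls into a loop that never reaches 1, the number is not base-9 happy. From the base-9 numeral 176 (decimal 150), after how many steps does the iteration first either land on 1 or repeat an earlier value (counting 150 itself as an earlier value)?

150 = (1,7,6)_9 → 86
86 = (1,0,5)_9 → 26
26 = (2,8)_9 → 68
68 = (7,5)_9 → 74
74 = (8,2)_9 → 68  — 68 repeats.
That took 5 steps.

5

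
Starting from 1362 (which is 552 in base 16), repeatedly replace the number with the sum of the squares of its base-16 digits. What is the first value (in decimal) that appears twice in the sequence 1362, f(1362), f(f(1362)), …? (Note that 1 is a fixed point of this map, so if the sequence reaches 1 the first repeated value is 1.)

1362 = (5,5,2)_16 → 54
54 = (3,6)_16 → 45
45 = (2,13)_16 → 173
173 = (10,13)_16 → 269
269 = (1,0,13)_16 → 170
170 = (10,10)_16 → 200
200 = (12,8)_16 → 208
208 = (13,0)_16 → 169
169 = (10,9)_16 → 181
181 = (11,5)_16 → 146
146 = (9,2)_16 → 85
85 = (5,5)_16 → 50
50 = (3,2)_16 → 13
13 = (13)_16 → 169  — 169 already appeared earlier.

169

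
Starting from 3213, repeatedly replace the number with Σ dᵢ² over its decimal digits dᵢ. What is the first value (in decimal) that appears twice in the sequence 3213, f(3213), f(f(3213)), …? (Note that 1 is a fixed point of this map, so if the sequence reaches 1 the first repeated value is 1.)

1

3213 → 23
23 → 13
13 → 10
10 → 1  — reached the fixed point 1.
1 → 1, so 1 is the first repeated value.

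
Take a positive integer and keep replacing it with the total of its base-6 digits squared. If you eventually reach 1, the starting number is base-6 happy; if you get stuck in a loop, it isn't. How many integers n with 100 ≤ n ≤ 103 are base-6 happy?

100: 100 → 36 → 1  — base-6 happy
101: 101 → 45 → 11 → 26 → 20 → 13 → 5 → 25 → 17 → 29 → 41 → 26  — not base-6 happy
102: 102 → 29 → 41 → 26 → 20 → 13 → 5 → 25 → 17 → 29  — not base-6 happy
103: 103 → 30 → 25 → 17 → 29 → 41 → 26 → 20 → 13 → 5 → 25  — not base-6 happy
base-6 happy: 100

1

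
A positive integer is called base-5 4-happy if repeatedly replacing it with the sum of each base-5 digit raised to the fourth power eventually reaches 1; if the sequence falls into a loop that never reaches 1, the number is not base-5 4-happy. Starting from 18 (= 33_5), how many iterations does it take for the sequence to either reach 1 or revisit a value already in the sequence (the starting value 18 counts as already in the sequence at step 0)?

18 = (3,3)_5 → 3⁴ + 3⁴ = 162
162 = (1,1,2,2)_5 → 1⁴ + 1⁴ + 2⁴ + 2⁴ = 34
34 = (1,1,4)_5 → 1⁴ + 1⁴ + 4⁴ = 258
258 = (2,0,1,3)_5 → 2⁴ + 0⁴ + 1⁴ + 3⁴ = 98
98 = (3,4,3)_5 → 3⁴ + 4⁴ + 3⁴ = 418
418 = (3,1,3,3)_5 → 3⁴ + 1⁴ + 3⁴ + 3⁴ = 244
244 = (1,4,3,4)_5 → 1⁴ + 4⁴ + 3⁴ + 4⁴ = 594
594 = (4,3,3,4)_5 → 4⁴ + 3⁴ + 3⁴ + 4⁴ = 674
674 = (1,0,1,4,4)_5 → 1⁴ + 0⁴ + 1⁴ + 4⁴ + 4⁴ = 514
514 = (4,0,2,4)_5 → 4⁴ + 0⁴ + 2⁴ + 4⁴ = 528
528 = (4,1,0,3)_5 → 4⁴ + 1⁴ + 0⁴ + 3⁴ = 338
338 = (2,3,2,3)_5 → 2⁴ + 3⁴ + 2⁴ + 3⁴ = 194
194 = (1,2,3,4)_5 → 1⁴ + 2⁴ + 3⁴ + 4⁴ = 354
354 = (2,4,0,4)_5 → 2⁴ + 4⁴ + 0⁴ + 4⁴ = 528  — 528 repeats.
That took 14 steps.

14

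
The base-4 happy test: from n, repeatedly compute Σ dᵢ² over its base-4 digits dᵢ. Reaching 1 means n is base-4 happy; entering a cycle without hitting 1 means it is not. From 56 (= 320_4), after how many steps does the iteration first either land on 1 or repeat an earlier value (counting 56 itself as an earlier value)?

5

56 = (3,2,0)_4 → 13
13 = (3,1)_4 → 10
10 = (2,2)_4 → 8
8 = (2,0)_4 → 4
4 = (1,0)_4 → 1  — reached 1.
That took 5 steps.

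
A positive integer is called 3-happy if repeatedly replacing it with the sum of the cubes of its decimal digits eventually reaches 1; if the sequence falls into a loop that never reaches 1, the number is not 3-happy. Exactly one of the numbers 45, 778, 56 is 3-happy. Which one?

45: 45 → 189 → 1242 → 81 → 513 → 153 → 153  — repeats 153 (not 3-happy)
778: 778 → 1198 → 1243 → 100 → 1  — reaches 1 (3-happy)
56: 56 → 341 → 92 → 737 → 713 → 371 → 371  — repeats 371 (not 3-happy)

778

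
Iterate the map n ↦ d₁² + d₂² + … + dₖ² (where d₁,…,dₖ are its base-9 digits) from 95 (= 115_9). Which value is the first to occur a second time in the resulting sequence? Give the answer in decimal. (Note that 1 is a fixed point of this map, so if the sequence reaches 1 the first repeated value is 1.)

95 = (1,1,5)_9 → 1² + 1² + 5² = 1 + 1 + 25 = 27
27 = (3,0)_9 → 3² + 0² = 9 + 0 = 9
9 = (1,0)_9 → 1² + 0² = 1 + 0 = 1  — reached the fixed point 1.
1 → 1, so 1 is the first repeated value.

1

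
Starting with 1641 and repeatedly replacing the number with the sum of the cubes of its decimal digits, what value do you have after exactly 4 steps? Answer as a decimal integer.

1641 → 282
282 → 528
528 → 645
645 → 405

405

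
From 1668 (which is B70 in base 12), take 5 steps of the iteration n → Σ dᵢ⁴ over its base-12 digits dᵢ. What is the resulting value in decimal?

1668 = (11,7,0)_12 → 11⁴ + 7⁴ + 0⁴ = 14641 + 2401 + 0 = 17042
17042 = (9,10,4,2)_12 → 9⁴ + 10⁴ + 4⁴ + 2⁴ = 6561 + 10000 + 256 + 16 = 16833
16833 = (9,8,10,9)_12 → 9⁴ + 8⁴ + 10⁴ + 9⁴ = 6561 + 4096 + 10000 + 6561 = 27218
27218 = (1,3,9,0,2)_12 → 1⁴ + 3⁴ + 9⁴ + 0⁴ + 2⁴ = 1 + 81 + 6561 + 0 + 16 = 6659
6659 = (3,10,2,11)_12 → 3⁴ + 10⁴ + 2⁴ + 11⁴ = 81 + 10000 + 16 + 14641 = 24738

24738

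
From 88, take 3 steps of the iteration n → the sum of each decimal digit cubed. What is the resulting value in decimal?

88 → 8³ + 8³ = 512 + 512 = 1024
1024 → 1³ + 0³ + 2³ + 4³ = 1 + 0 + 8 + 64 = 73
73 → 7³ + 3³ = 343 + 27 = 370

370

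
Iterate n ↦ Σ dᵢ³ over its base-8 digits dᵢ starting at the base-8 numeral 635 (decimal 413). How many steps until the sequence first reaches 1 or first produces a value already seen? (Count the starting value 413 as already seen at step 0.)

7

413 = (6,3,5)_8 → 6³ + 3³ + 5³ = 368
368 = (5,6,0)_8 → 5³ + 6³ + 0³ = 341
341 = (5,2,5)_8 → 5³ + 2³ + 5³ = 258
258 = (4,0,2)_8 → 4³ + 0³ + 2³ = 72
72 = (1,1,0)_8 → 1³ + 1³ + 0³ = 2
2 = (2)_8 → 2³ = 8
8 = (1,0)_8 → 1³ + 0³ = 1  — reached 1.
That took 7 steps.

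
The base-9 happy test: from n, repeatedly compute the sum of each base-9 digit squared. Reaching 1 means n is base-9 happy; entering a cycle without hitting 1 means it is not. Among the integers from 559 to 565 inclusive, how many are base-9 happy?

2

559: 559 → 101 → 9 → 1  (reaches 1)
560: 560 → 104 → 30 → 18 → 4 → 16 → 50 → 50  (repeats 50)
561: 561 → 109 → 11 → 5 → 25 → 53 → 89 → 65 → 53  (repeats 53)
562: 562 → 116 → 74 → 68 → 74  (repeats 74)
563: 563 → 125 → 81 → 1  (reaches 1)
564: 564 → 136 → 38 → 20 → 8 → 64 → 50 → 50  (repeats 50)
565: 565 → 149 → 75 → 73 → 65 → 53 → 89 → 65  (repeats 65)
base-9 happy: 559, 563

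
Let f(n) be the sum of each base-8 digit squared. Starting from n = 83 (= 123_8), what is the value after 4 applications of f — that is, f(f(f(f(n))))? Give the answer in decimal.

83 = (1,2,3)_8 → 1² + 2² + 3² = 14
14 = (1,6)_8 → 1² + 6² = 37
37 = (4,5)_8 → 4² + 5² = 41
41 = (5,1)_8 → 5² + 1² = 26

26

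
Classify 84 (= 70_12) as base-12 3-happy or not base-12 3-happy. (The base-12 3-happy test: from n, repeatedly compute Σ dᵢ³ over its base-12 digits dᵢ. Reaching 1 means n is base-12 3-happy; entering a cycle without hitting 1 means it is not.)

not base-12 3-happy

84 = (7,0)_12 → 7³ + 0³ = 343 + 0 = 343
343 = (2,4,7)_12 → 2³ + 4³ + 7³ = 8 + 64 + 343 = 415
415 = (2,10,7)_12 → 2³ + 10³ + 7³ = 8 + 1000 + 343 = 1351
1351 = (9,4,7)_12 → 9³ + 4³ + 7³ = 729 + 64 + 343 = 1136
1136 = (7,10,8)_12 → 7³ + 10³ + 8³ = 343 + 1000 + 512 = 1855
1855 = (1,0,10,7)_12 → 1³ + 0³ + 10³ + 7³ = 1 + 0 + 1000 + 343 = 1344
1344 = (9,4,0)_12 → 9³ + 4³ + 0³ = 729 + 64 + 0 = 793
793 = (5,6,1)_12 → 5³ + 6³ + 1³ = 125 + 216 + 1 = 342
342 = (2,4,6)_12 → 2³ + 4³ + 6³ = 8 + 64 + 216 = 288
288 = (2,0,0)_12 → 2³ + 0³ + 0³ = 8 + 0 + 0 = 8
8 = (8)_12 → 8³ = 512
512 = (3,6,8)_12 → 3³ + 6³ + 8³ = 27 + 216 + 512 = 755
755 = (5,2,11)_12 → 5³ + 2³ + 11³ = 125 + 8 + 1331 = 1464
1464 = (10,2,0)_12 → 10³ + 2³ + 0³ = 1000 + 8 + 0 = 1008
1008 = (7,0,0)_12 → 7³ + 0³ + 0³ = 343 + 0 + 0 = 343  — 343 already seen; the sequence cycles without reaching 1.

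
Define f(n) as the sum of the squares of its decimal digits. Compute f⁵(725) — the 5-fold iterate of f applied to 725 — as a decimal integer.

725 → 7² + 2² + 5² = 78
78 → 7² + 8² = 113
113 → 1² + 1² + 3² = 11
11 → 1² + 1² = 2
2 → 2² = 4

4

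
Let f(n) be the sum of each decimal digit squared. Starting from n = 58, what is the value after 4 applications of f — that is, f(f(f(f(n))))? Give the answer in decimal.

58 → 5² + 8² = 89
89 → 8² + 9² = 145
145 → 1² + 4² + 5² = 42
42 → 4² + 2² = 20

20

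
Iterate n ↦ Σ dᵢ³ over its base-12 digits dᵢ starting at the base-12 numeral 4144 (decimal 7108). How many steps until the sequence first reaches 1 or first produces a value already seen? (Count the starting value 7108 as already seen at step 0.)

10

7108 = (4,1,4,4)_12 → 4³ + 1³ + 4³ + 4³ = 193
193 = (1,4,1)_12 → 1³ + 4³ + 1³ = 66
66 = (5,6)_12 → 5³ + 6³ = 341
341 = (2,4,5)_12 → 2³ + 4³ + 5³ = 197
197 = (1,4,5)_12 → 1³ + 4³ + 5³ = 190
190 = (1,3,10)_12 → 1³ + 3³ + 10³ = 1028
1028 = (7,1,8)_12 → 7³ + 1³ + 8³ = 856
856 = (5,11,4)_12 → 5³ + 11³ + 4³ = 1520
1520 = (10,6,8)_12 → 10³ + 6³ + 8³ = 1728
1728 = (1,0,0,0)_12 → 1³ + 0³ + 0³ + 0³ = 1  — reached 1.
That took 10 steps.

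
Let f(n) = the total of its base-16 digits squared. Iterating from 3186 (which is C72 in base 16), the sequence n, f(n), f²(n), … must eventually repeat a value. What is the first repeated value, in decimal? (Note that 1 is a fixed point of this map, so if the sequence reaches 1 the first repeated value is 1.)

3186 = (12,7,2)_16 → 12² + 7² + 2² = 197
197 = (12,5)_16 → 12² + 5² = 169
169 = (10,9)_16 → 10² + 9² = 181
181 = (11,5)_16 → 11² + 5² = 146
146 = (9,2)_16 → 9² + 2² = 85
85 = (5,5)_16 → 5² + 5² = 50
50 = (3,2)_16 → 3² + 2² = 13
13 = (13)_16 → 13² = 169  — 169 already appeared earlier.

169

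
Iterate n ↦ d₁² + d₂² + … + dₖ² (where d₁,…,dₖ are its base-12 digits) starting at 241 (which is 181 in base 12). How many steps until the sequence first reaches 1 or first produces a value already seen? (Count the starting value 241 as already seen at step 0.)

11

241 = (1,8,1)_12 → 66
66 = (5,6)_12 → 61
61 = (5,1)_12 → 26
26 = (2,2)_12 → 8
8 = (8)_12 → 64
64 = (5,4)_12 → 41
41 = (3,5)_12 → 34
34 = (2,10)_12 → 104
104 = (8,8)_12 → 128
128 = (10,8)_12 → 164
164 = (1,1,8)_12 → 66  — 66 repeats.
That took 11 steps.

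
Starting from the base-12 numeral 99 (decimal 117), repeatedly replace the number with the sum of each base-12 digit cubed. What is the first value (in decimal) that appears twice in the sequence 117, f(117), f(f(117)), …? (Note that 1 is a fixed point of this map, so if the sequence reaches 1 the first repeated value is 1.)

1

117 = (9,9)_12 → 9³ + 9³ = 729 + 729 = 1458
1458 = (10,1,6)_12 → 10³ + 1³ + 6³ = 1000 + 1 + 216 = 1217
1217 = (8,5,5)_12 → 8³ + 5³ + 5³ = 512 + 125 + 125 = 762
762 = (5,3,6)_12 → 5³ + 3³ + 6³ = 125 + 27 + 216 = 368
368 = (2,6,8)_12 → 2³ + 6³ + 8³ = 8 + 216 + 512 = 736
736 = (5,1,4)_12 → 5³ + 1³ + 4³ = 125 + 1 + 64 = 190
190 = (1,3,10)_12 → 1³ + 3³ + 10³ = 1 + 27 + 1000 = 1028
1028 = (7,1,8)_12 → 7³ + 1³ + 8³ = 343 + 1 + 512 = 856
856 = (5,11,4)_12 → 5³ + 11³ + 4³ = 125 + 1331 + 64 = 1520
1520 = (10,6,8)_12 → 10³ + 6³ + 8³ = 1000 + 216 + 512 = 1728
1728 = (1,0,0,0)_12 → 1³ + 0³ + 0³ + 0³ = 1 + 0 + 0 + 0 = 1  — reached the fixed point 1.
1 → 1, so 1 is the first repeated value.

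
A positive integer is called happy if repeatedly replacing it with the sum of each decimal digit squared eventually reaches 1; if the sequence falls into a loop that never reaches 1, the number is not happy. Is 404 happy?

404 → 4² + 0² + 4² = 16 + 0 + 16 = 32
32 → 3² + 2² = 9 + 4 = 13
13 → 1² + 3² = 1 + 9 = 10
10 → 1² + 0² = 1 + 0 = 1  — reached 1.

happy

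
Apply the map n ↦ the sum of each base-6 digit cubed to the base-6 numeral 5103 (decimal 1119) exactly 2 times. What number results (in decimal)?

92

1119 = (5,1,0,3)_6 → 153
153 = (4,1,3)_6 → 92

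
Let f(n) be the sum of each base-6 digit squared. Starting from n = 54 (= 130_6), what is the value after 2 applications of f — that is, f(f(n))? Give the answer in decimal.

54 = (1,3,0)_6 → 1² + 3² + 0² = 1 + 9 + 0 = 10
10 = (1,4)_6 → 1² + 4² = 1 + 16 = 17

17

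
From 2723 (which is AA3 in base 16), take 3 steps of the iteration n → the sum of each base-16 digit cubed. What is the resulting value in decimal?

74

2723 = (10,10,3)_16 → 10³ + 10³ + 3³ = 2027
2027 = (7,14,11)_16 → 7³ + 14³ + 11³ = 4418
4418 = (1,1,4,2)_16 → 1³ + 1³ + 4³ + 2³ = 74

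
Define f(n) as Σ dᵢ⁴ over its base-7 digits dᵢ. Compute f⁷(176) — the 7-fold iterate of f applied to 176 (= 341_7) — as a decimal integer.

176 = (3,4,1)_7 → 3⁴ + 4⁴ + 1⁴ = 81 + 256 + 1 = 338
338 = (6,6,2)_7 → 6⁴ + 6⁴ + 2⁴ = 1296 + 1296 + 16 = 2608
2608 = (1,0,4,1,4)_7 → 1⁴ + 0⁴ + 4⁴ + 1⁴ + 4⁴ = 1 + 0 + 256 + 1 + 256 = 514
514 = (1,3,3,3)_7 → 1⁴ + 3⁴ + 3⁴ + 3⁴ = 1 + 81 + 81 + 81 = 244
244 = (4,6,6)_7 → 4⁴ + 6⁴ + 6⁴ = 256 + 1296 + 1296 = 2848
2848 = (1,1,2,0,6)_7 → 1⁴ + 1⁴ + 2⁴ + 0⁴ + 6⁴ = 1 + 1 + 16 + 0 + 1296 = 1314
1314 = (3,5,5,5)_7 → 3⁴ + 5⁴ + 5⁴ + 5⁴ = 81 + 625 + 625 + 625 = 1956

1956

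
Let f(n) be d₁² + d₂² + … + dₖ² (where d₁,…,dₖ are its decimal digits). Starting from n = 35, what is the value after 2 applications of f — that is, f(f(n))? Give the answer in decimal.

25

35 → 34
34 → 25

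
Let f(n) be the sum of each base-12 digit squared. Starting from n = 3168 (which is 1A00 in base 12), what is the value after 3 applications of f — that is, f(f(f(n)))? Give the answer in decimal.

74

3168 = (1,10,0,0)_12 → 1² + 10² + 0² + 0² = 1 + 100 + 0 + 0 = 101
101 = (8,5)_12 → 8² + 5² = 64 + 25 = 89
89 = (7,5)_12 → 7² + 5² = 49 + 25 = 74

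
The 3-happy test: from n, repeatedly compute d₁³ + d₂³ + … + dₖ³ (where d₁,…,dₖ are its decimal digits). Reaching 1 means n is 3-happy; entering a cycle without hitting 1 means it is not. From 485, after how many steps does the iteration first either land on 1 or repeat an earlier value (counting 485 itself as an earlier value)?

485 → 4³ + 8³ + 5³ = 64 + 512 + 125 = 701
701 → 7³ + 0³ + 1³ = 343 + 0 + 1 = 344
344 → 3³ + 4³ + 4³ = 27 + 64 + 64 = 155
155 → 1³ + 5³ + 5³ = 1 + 125 + 125 = 251
251 → 2³ + 5³ + 1³ = 8 + 125 + 1 = 134
134 → 1³ + 3³ + 4³ = 1 + 27 + 64 = 92
92 → 9³ + 2³ = 729 + 8 = 737
737 → 7³ + 3³ + 7³ = 343 + 27 + 343 = 713
713 → 7³ + 1³ + 3³ = 343 + 1 + 27 = 371
371 → 3³ + 7³ + 1³ = 27 + 343 + 1 = 371  — 371 repeats.
That took 10 steps.

10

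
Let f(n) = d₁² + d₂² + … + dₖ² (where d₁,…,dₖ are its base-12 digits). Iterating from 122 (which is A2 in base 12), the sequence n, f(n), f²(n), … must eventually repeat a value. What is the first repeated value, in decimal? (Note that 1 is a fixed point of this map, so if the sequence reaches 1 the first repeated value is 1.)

104

122 = (10,2)_12 → 10² + 2² = 104
104 = (8,8)_12 → 8² + 8² = 128
128 = (10,8)_12 → 10² + 8² = 164
164 = (1,1,8)_12 → 1² + 1² + 8² = 66
66 = (5,6)_12 → 5² + 6² = 61
61 = (5,1)_12 → 5² + 1² = 26
26 = (2,2)_12 → 2² + 2² = 8
8 = (8)_12 → 8² = 64
64 = (5,4)_12 → 5² + 4² = 41
41 = (3,5)_12 → 3² + 5² = 34
34 = (2,10)_12 → 2² + 10² = 104  — 104 already appeared earlier.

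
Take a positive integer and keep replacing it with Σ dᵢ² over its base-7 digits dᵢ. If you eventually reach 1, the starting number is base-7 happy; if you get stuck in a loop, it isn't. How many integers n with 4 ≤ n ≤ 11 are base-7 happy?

4: 4 → 16 → 8 → 2 → 4  — not base-7 happy
5: 5 → 25 → 25  — not base-7 happy
6: 6 → 36 → 26 → 34 → 52 → 10 → 10  — not base-7 happy
7: 7 → 1  — base-7 happy
8: 8 → 2 → 4 → 16 → 8  — not base-7 happy
9: 9 → 5 → 25 → 25  — not base-7 happy
10: 10 → 10  — not base-7 happy
11: 11 → 17 → 13 → 37 → 29 → 17  — not base-7 happy
base-7 happy: 7

1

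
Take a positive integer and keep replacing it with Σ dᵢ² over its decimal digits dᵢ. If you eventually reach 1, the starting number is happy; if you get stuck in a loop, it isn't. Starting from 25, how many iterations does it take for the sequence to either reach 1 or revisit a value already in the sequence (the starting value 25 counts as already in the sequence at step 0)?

25 → 2² + 5² = 29
29 → 2² + 9² = 85
85 → 8² + 5² = 89
89 → 8² + 9² = 145
145 → 1² + 4² + 5² = 42
42 → 4² + 2² = 20
20 → 2² + 0² = 4
4 → 4² = 16
16 → 1² + 6² = 37
37 → 3² + 7² = 58
58 → 5² + 8² = 89  — 89 repeats.
That took 11 steps.

11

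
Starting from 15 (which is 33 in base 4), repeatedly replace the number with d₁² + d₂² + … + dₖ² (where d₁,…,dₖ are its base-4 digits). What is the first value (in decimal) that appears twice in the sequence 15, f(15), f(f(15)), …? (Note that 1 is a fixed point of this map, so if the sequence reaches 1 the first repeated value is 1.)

1

15 = (3,3)_4 → 18
18 = (1,0,2)_4 → 5
5 = (1,1)_4 → 2
2 = (2)_4 → 4
4 = (1,0)_4 → 1  — reached the fixed point 1.
1 → 1, so 1 is the first repeated value.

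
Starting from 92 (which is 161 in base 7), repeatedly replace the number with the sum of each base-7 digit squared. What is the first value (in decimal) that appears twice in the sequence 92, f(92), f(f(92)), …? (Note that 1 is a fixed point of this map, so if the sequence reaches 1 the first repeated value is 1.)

92 = (1,6,1)_7 → 1² + 6² + 1² = 38
38 = (5,3)_7 → 5² + 3² = 34
34 = (4,6)_7 → 4² + 6² = 52
52 = (1,0,3)_7 → 1² + 0² + 3² = 10
10 = (1,3)_7 → 1² + 3² = 10  — 10 already appeared earlier.

10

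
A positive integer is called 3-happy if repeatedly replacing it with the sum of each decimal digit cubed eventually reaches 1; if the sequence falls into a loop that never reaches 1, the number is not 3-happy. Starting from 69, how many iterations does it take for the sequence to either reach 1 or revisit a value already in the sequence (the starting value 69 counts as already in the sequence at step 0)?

7

69 → 6³ + 9³ = 216 + 729 = 945
945 → 9³ + 4³ + 5³ = 729 + 64 + 125 = 918
918 → 9³ + 1³ + 8³ = 729 + 1 + 512 = 1242
1242 → 1³ + 2³ + 4³ + 2³ = 1 + 8 + 64 + 8 = 81
81 → 8³ + 1³ = 512 + 1 = 513
513 → 5³ + 1³ + 3³ = 125 + 1 + 27 = 153
153 → 1³ + 5³ + 3³ = 1 + 125 + 27 = 153  — 153 repeats.
That took 7 steps.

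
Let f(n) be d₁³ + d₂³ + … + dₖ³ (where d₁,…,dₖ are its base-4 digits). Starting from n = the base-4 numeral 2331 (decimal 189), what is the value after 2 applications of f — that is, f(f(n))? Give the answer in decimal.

81

189 = (2,3,3,1)_4 → 2³ + 3³ + 3³ + 1³ = 63
63 = (3,3,3)_4 → 3³ + 3³ + 3³ = 81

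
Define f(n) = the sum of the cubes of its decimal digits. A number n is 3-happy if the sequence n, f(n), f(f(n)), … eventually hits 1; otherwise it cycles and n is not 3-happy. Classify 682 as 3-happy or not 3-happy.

682 → 6³ + 8³ + 2³ = 216 + 512 + 8 = 736
736 → 7³ + 3³ + 6³ = 343 + 27 + 216 = 586
586 → 5³ + 8³ + 6³ = 125 + 512 + 216 = 853
853 → 8³ + 5³ + 3³ = 512 + 125 + 27 = 664
664 → 6³ + 6³ + 4³ = 216 + 216 + 64 = 496
496 → 4³ + 9³ + 6³ = 64 + 729 + 216 = 1009
1009 → 1³ + 0³ + 0³ + 9³ = 1 + 0 + 0 + 729 = 730
730 → 7³ + 3³ + 0³ = 343 + 27 + 0 = 370
370 → 3³ + 7³ + 0³ = 27 + 343 + 0 = 370  — 370 already seen; the sequence cycles without reaching 1.

not 3-happy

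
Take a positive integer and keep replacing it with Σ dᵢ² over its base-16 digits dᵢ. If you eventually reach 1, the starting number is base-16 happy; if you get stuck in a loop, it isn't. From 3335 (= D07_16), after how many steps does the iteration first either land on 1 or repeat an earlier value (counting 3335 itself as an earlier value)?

12

3335 = (13,0,7)_16 → 13² + 0² + 7² = 169 + 0 + 49 = 218
218 = (13,10)_16 → 13² + 10² = 169 + 100 = 269
269 = (1,0,13)_16 → 1² + 0² + 13² = 1 + 0 + 169 = 170
170 = (10,10)_16 → 10² + 10² = 100 + 100 = 200
200 = (12,8)_16 → 12² + 8² = 144 + 64 = 208
208 = (13,0)_16 → 13² + 0² = 169 + 0 = 169
169 = (10,9)_16 → 10² + 9² = 100 + 81 = 181
181 = (11,5)_16 → 11² + 5² = 121 + 25 = 146
146 = (9,2)_16 → 9² + 2² = 81 + 4 = 85
85 = (5,5)_16 → 5² + 5² = 25 + 25 = 50
50 = (3,2)_16 → 3² + 2² = 9 + 4 = 13
13 = (13)_16 → 13² = 169  — 169 repeats.
That took 12 steps.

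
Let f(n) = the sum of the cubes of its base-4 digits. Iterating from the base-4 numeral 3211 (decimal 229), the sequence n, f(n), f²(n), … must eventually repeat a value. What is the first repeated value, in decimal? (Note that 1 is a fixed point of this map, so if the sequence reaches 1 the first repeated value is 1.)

1

229 = (3,2,1,1)_4 → 3³ + 2³ + 1³ + 1³ = 27 + 8 + 1 + 1 = 37
37 = (2,1,1)_4 → 2³ + 1³ + 1³ = 8 + 1 + 1 = 10
10 = (2,2)_4 → 2³ + 2³ = 8 + 8 = 16
16 = (1,0,0)_4 → 1³ + 0³ + 0³ = 1 + 0 + 0 = 1  — reached the fixed point 1.
1 → 1, so 1 is the first repeated value.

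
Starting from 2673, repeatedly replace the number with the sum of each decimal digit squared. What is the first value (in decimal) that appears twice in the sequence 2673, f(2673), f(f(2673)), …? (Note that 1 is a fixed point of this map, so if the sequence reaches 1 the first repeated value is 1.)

2673 → 98
98 → 145
145 → 42
42 → 20
20 → 4
4 → 16
16 → 37
37 → 58
58 → 89
89 → 145  — 145 already appeared earlier.

145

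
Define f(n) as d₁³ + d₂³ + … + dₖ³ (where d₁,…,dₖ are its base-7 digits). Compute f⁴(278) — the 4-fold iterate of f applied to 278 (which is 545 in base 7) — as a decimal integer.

218

278 = (5,4,5)_7 → 314
314 = (6,2,6)_7 → 440
440 = (1,1,6,6)_7 → 434
434 = (1,1,6,0)_7 → 218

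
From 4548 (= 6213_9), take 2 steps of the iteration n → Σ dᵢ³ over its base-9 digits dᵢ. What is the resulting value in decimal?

4548 = (6,2,1,3)_9 → 6³ + 2³ + 1³ + 3³ = 216 + 8 + 1 + 27 = 252
252 = (3,1,0)_9 → 3³ + 1³ + 0³ = 27 + 1 + 0 = 28

28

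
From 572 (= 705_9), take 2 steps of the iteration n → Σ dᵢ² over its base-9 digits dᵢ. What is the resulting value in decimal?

572 = (7,0,5)_9 → 7² + 0² + 5² = 49 + 0 + 25 = 74
74 = (8,2)_9 → 8² + 2² = 64 + 4 = 68

68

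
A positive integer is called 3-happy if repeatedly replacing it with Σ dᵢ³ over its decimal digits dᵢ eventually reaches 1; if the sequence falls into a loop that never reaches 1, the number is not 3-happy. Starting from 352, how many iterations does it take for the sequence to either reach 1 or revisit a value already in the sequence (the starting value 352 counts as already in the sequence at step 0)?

3

352 → 160
160 → 217
217 → 352  — 352 repeats.
That took 3 steps.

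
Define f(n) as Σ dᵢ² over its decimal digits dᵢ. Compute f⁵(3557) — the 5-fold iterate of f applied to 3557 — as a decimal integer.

3557 → 3² + 5² + 5² + 7² = 108
108 → 1² + 0² + 8² = 65
65 → 6² + 5² = 61
61 → 6² + 1² = 37
37 → 3² + 7² = 58

58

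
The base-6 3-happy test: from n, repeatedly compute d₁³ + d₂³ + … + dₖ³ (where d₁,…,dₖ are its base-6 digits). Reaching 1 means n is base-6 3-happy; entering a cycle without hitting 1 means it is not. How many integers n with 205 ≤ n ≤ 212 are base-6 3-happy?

205: 205 → 190 → 190  — not base-6 3-happy
206: 206 → 197 → 258 → 3 → 27 → 91 → 36 → 1  — base-6 3-happy
207: 207 → 216 → 1  — base-6 3-happy
208: 208 → 253 → 3 → 27 → 91 → 36 → 1  — base-6 3-happy
209: 209 → 314 → 81 → 36 → 1  — base-6 3-happy
210: 210 → 250 → 190 → 190  — not base-6 3-happy
211: 211 → 251 → 251  — not base-6 3-happy
212: 212 → 258 → 3 → 27 → 91 → 36 → 1  — base-6 3-happy
base-6 3-happy: 206, 207, 208, 209, 212

5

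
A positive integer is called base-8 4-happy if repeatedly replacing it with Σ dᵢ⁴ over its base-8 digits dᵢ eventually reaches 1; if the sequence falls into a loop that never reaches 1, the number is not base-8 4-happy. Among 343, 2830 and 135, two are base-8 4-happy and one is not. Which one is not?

343: 343 → 3042 → 3298 → 1649 → 1379 → 978 → 2434 → 1568 → 337 → 642 → 33 → 257 → 257  — repeats 257 (not base-8 4-happy)
2830: 2830 → 2178 → 288 → 512 → 1  — reaches 1 (base-8 4-happy)
135: 135 → 2417 → 2178 → 288 → 512 → 1  — reaches 1 (base-8 4-happy)

343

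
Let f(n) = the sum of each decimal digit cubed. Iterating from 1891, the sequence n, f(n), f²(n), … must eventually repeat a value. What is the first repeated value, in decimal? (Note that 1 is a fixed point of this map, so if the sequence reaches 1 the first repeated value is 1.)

1

1891 → 1³ + 8³ + 9³ + 1³ = 1243
1243 → 1³ + 2³ + 4³ + 3³ = 100
100 → 1³ + 0³ + 0³ = 1  — reached the fixed point 1.
1 → 1, so 1 is the first repeated value.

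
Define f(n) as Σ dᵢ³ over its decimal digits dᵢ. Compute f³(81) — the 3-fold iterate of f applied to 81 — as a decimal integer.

81 → 8³ + 1³ = 512 + 1 = 513
513 → 5³ + 1³ + 3³ = 125 + 1 + 27 = 153
153 → 1³ + 5³ + 3³ = 1 + 125 + 27 = 153

153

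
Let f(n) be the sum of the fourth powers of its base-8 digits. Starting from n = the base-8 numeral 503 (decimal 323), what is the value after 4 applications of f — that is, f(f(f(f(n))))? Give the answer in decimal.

273

323 = (5,0,3)_8 → 5⁴ + 0⁴ + 3⁴ = 625 + 0 + 81 = 706
706 = (1,3,0,2)_8 → 1⁴ + 3⁴ + 0⁴ + 2⁴ = 1 + 81 + 0 + 16 = 98
98 = (1,4,2)_8 → 1⁴ + 4⁴ + 2⁴ = 1 + 256 + 16 = 273
273 = (4,2,1)_8 → 4⁴ + 2⁴ + 1⁴ = 256 + 16 + 1 = 273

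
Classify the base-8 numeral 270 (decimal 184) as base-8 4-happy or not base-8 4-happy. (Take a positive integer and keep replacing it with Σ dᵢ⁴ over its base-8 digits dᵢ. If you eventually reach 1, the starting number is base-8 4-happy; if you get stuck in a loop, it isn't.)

184 = (2,7,0)_8 → 2⁴ + 7⁴ + 0⁴ = 2417
2417 = (4,5,6,1)_8 → 4⁴ + 5⁴ + 6⁴ + 1⁴ = 2178
2178 = (4,2,0,2)_8 → 4⁴ + 2⁴ + 0⁴ + 2⁴ = 288
288 = (4,4,0)_8 → 4⁴ + 4⁴ + 0⁴ = 512
512 = (1,0,0,0)_8 → 1⁴ + 0⁴ + 0⁴ + 0⁴ = 1  — reached 1.

base-8 4-happy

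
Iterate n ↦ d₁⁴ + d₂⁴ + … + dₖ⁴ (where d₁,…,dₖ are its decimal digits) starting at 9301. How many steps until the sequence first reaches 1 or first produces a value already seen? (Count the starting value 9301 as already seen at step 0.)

13

9301 → 9⁴ + 3⁴ + 0⁴ + 1⁴ = 6643
6643 → 6⁴ + 6⁴ + 4⁴ + 3⁴ = 2929
2929 → 2⁴ + 9⁴ + 2⁴ + 9⁴ = 13154
13154 → 1⁴ + 3⁴ + 1⁴ + 5⁴ + 4⁴ = 964
964 → 9⁴ + 6⁴ + 4⁴ = 8113
8113 → 8⁴ + 1⁴ + 1⁴ + 3⁴ = 4179
4179 → 4⁴ + 1⁴ + 7⁴ + 9⁴ = 9219
9219 → 9⁴ + 2⁴ + 1⁴ + 9⁴ = 13139
13139 → 1⁴ + 3⁴ + 1⁴ + 3⁴ + 9⁴ = 6725
6725 → 6⁴ + 7⁴ + 2⁴ + 5⁴ = 4338
4338 → 4⁴ + 3⁴ + 3⁴ + 8⁴ = 4514
4514 → 4⁴ + 5⁴ + 1⁴ + 4⁴ = 1138
1138 → 1⁴ + 1⁴ + 3⁴ + 8⁴ = 4179  — 4179 repeats.
That took 13 steps.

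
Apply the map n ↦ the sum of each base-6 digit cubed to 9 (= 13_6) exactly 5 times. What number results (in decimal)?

9

9 = (1,3)_6 → 1³ + 3³ = 28
28 = (4,4)_6 → 4³ + 4³ = 128
128 = (3,3,2)_6 → 3³ + 3³ + 2³ = 62
62 = (1,4,2)_6 → 1³ + 4³ + 2³ = 73
73 = (2,0,1)_6 → 2³ + 0³ + 1³ = 9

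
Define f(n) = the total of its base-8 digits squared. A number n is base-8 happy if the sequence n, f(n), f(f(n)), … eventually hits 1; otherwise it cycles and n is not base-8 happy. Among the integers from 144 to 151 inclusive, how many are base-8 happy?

144: 144 → 8 → 1  — base-8 happy
145: 145 → 9 → 2 → 4 → 16 → 4  — not base-8 happy
146: 146 → 12 → 17 → 5 → 25 → 10 → 5  — not base-8 happy
147: 147 → 17 → 5 → 25 → 10 → 5  — not base-8 happy
148: 148 → 24 → 9 → 2 → 4 → 16 → 4  — not base-8 happy
149: 149 → 33 → 17 → 5 → 25 → 10 → 5  — not base-8 happy
150: 150 → 44 → 41 → 26 → 13 → 26  — not base-8 happy
151: 151 → 57 → 50 → 40 → 25 → 10 → 5 → 25  — not base-8 happy
base-8 happy: 144

1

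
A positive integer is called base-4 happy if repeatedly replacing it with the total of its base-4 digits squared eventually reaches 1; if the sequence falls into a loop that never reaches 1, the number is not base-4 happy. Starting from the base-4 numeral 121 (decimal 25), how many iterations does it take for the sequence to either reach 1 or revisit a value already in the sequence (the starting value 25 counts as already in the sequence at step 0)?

5

25 = (1,2,1)_4 → 1² + 2² + 1² = 6
6 = (1,2)_4 → 1² + 2² = 5
5 = (1,1)_4 → 1² + 1² = 2
2 = (2)_4 → 2² = 4
4 = (1,0)_4 → 1² + 0² = 1  — reached 1.
That took 5 steps.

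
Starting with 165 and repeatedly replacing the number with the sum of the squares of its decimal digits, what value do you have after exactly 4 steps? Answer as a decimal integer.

37

165 → 62
62 → 40
40 → 16
16 → 37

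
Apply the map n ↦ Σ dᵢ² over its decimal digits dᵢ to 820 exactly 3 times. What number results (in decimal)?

1

820 → 8² + 2² + 0² = 68
68 → 6² + 8² = 100
100 → 1² + 0² + 0² = 1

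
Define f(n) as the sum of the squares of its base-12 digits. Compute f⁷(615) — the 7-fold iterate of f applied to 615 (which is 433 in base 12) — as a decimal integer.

615 = (4,3,3)_12 → 4² + 3² + 3² = 16 + 9 + 9 = 34
34 = (2,10)_12 → 2² + 10² = 4 + 100 = 104
104 = (8,8)_12 → 8² + 8² = 64 + 64 = 128
128 = (10,8)_12 → 10² + 8² = 100 + 64 = 164
164 = (1,1,8)_12 → 1² + 1² + 8² = 1 + 1 + 64 = 66
66 = (5,6)_12 → 5² + 6² = 25 + 36 = 61
61 = (5,1)_12 → 5² + 1² = 25 + 1 = 26

26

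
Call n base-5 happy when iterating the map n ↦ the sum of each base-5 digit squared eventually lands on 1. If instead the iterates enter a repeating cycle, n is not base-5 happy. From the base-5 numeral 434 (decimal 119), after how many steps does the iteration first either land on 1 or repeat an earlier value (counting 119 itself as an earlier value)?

119 = (4,3,4)_5 → 4² + 3² + 4² = 41
41 = (1,3,1)_5 → 1² + 3² + 1² = 11
11 = (2,1)_5 → 2² + 1² = 5
5 = (1,0)_5 → 1² + 0² = 1  — reached 1.
That took 4 steps.

4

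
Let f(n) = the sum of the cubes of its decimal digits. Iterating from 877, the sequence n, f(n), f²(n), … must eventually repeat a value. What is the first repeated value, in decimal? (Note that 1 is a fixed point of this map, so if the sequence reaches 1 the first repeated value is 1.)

877 → 8³ + 7³ + 7³ = 512 + 343 + 343 = 1198
1198 → 1³ + 1³ + 9³ + 8³ = 1 + 1 + 729 + 512 = 1243
1243 → 1³ + 2³ + 4³ + 3³ = 1 + 8 + 64 + 27 = 100
100 → 1³ + 0³ + 0³ = 1 + 0 + 0 = 1  — reached the fixed point 1.
1 → 1, so 1 is the first repeated value.

1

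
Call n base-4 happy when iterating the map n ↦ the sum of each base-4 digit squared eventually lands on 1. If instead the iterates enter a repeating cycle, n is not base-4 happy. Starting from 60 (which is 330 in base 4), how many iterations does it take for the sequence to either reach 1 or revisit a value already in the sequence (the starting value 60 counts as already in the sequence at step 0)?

60 = (3,3,0)_4 → 3² + 3² + 0² = 9 + 9 + 0 = 18
18 = (1,0,2)_4 → 1² + 0² + 2² = 1 + 0 + 4 = 5
5 = (1,1)_4 → 1² + 1² = 1 + 1 = 2
2 = (2)_4 → 2² = 4
4 = (1,0)_4 → 1² + 0² = 1 + 0 = 1  — reached 1.
That took 5 steps.

5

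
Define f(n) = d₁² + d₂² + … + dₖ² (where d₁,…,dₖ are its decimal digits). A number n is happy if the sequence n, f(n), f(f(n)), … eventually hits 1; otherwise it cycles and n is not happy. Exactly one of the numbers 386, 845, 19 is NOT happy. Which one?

845

386: 386 → 109 → 82 → 68 → 100 → 1  — reaches 1 (happy)
845: 845 → 105 → 26 → 40 → 16 → 37 → 58 → 89 → 145 → 42 → 20 → 4 → 16  — repeats 16 (not happy)
19: 19 → 82 → 68 → 100 → 1  — reaches 1 (happy)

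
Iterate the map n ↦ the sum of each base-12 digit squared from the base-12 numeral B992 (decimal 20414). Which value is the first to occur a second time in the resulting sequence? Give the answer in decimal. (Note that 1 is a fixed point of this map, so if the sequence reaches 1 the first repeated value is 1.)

25

20414 = (11,9,9,2)_12 → 11² + 9² + 9² + 2² = 121 + 81 + 81 + 4 = 287
287 = (1,11,11)_12 → 1² + 11² + 11² = 1 + 121 + 121 = 243
243 = (1,8,3)_12 → 1² + 8² + 3² = 1 + 64 + 9 = 74
74 = (6,2)_12 → 6² + 2² = 36 + 4 = 40
40 = (3,4)_12 → 3² + 4² = 9 + 16 = 25
25 = (2,1)_12 → 2² + 1² = 4 + 1 = 5
5 = (5)_12 → 5² = 25  — 25 already appeared earlier.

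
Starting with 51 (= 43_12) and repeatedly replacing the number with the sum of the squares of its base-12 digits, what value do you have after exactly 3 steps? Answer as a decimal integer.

25

51 = (4,3)_12 → 4² + 3² = 16 + 9 = 25
25 = (2,1)_12 → 2² + 1² = 4 + 1 = 5
5 = (5)_12 → 5² = 25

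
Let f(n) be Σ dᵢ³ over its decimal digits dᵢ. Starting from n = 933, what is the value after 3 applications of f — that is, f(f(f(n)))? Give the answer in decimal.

1032

933 → 9³ + 3³ + 3³ = 783
783 → 7³ + 8³ + 3³ = 882
882 → 8³ + 8³ + 2³ = 1032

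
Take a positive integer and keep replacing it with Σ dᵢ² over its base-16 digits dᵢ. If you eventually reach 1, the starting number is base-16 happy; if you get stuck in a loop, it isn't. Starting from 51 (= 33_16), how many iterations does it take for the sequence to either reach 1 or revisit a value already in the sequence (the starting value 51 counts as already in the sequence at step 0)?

15

51 = (3,3)_16 → 3² + 3² = 18
18 = (1,2)_16 → 1² + 2² = 5
5 = (5)_16 → 5² = 25
25 = (1,9)_16 → 1² + 9² = 82
82 = (5,2)_16 → 5² + 2² = 29
29 = (1,13)_16 → 1² + 13² = 170
170 = (10,10)_16 → 10² + 10² = 200
200 = (12,8)_16 → 12² + 8² = 208
208 = (13,0)_16 → 13² + 0² = 169
169 = (10,9)_16 → 10² + 9² = 181
181 = (11,5)_16 → 11² + 5² = 146
146 = (9,2)_16 → 9² + 2² = 85
85 = (5,5)_16 → 5² + 5² = 50
50 = (3,2)_16 → 3² + 2² = 13
13 = (13)_16 → 13² = 169  — 169 repeats.
That took 15 steps.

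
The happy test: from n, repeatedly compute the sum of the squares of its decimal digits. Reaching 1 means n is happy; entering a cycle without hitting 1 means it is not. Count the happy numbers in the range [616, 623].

616: 616 → 73 → 58 → 89 → 145 → 42 → 20 → 4 → 16 → 37 → 58  — not happy
617: 617 → 86 → 100 → 1  — happy
618: 618 → 101 → 2 → 4 → 16 → 37 → 58 → 89 → 145 → 42 → 20 → 4  — not happy
619: 619 → 118 → 66 → 72 → 53 → 34 → 25 → 29 → 85 → 89 → 145 → 42 → 20 → 4 → 16 → 37 → 58 → 89  — not happy
620: 620 → 40 → 16 → 37 → 58 → 89 → 145 → 42 → 20 → 4 → 16  — not happy
621: 621 → 41 → 17 → 50 → 25 → 29 → 85 → 89 → 145 → 42 → 20 → 4 → 16 → 37 → 58 → 89  — not happy
622: 622 → 44 → 32 → 13 → 10 → 1  — happy
623: 623 → 49 → 97 → 130 → 10 → 1  — happy
happy: 617, 622, 623

3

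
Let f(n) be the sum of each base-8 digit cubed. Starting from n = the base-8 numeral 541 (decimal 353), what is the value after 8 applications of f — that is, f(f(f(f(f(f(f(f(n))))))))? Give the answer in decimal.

353 = (5,4,1)_8 → 5³ + 4³ + 1³ = 190
190 = (2,7,6)_8 → 2³ + 7³ + 6³ = 567
567 = (1,0,6,7)_8 → 1³ + 0³ + 6³ + 7³ = 560
560 = (1,0,6,0)_8 → 1³ + 0³ + 6³ + 0³ = 217
217 = (3,3,1)_8 → 3³ + 3³ + 1³ = 55
55 = (6,7)_8 → 6³ + 7³ = 559
559 = (1,0,5,7)_8 → 1³ + 0³ + 5³ + 7³ = 469
469 = (7,2,5)_8 → 7³ + 2³ + 5³ = 476

476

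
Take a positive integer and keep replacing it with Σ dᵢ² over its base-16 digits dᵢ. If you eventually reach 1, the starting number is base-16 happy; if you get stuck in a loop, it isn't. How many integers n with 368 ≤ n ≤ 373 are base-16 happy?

368: 368 → 50 → 13 → 169 → 181 → 146 → 85 → 50  (repeats 50)
369: 369 → 51 → 18 → 5 → 25 → 82 → 29 → 170 → 200 → 208 → 169 → 181 → 146 → 85 → 50 → 13 → 169  (repeats 169)
370: 370 → 54 → 45 → 173 → 269 → 170 → 200 → 208 → 169 → 181 → 146 → 85 → 50 → 13 → 169  (repeats 169)
371: 371 → 59 → 130 → 68 → 32 → 4 → 16 → 1  (reaches 1)
372: 372 → 66 → 20 → 17 → 2 → 4 → 16 → 1  (reaches 1)
373: 373 → 75 → 137 → 145 → 82 → 29 → 170 → 200 → 208 → 169 → 181 → 146 → 85 → 50 → 13 → 169  (repeats 169)
base-16 happy: 371, 372

2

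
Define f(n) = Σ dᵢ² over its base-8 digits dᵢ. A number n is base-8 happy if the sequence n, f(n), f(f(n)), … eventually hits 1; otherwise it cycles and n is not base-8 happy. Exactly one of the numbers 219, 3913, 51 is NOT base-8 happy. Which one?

219: 219 → 27 → 18 → 8 → 1  — reaches 1 (base-8 happy)
3913: 3913 → 76 → 18 → 8 → 1  — reaches 1 (base-8 happy)
51: 51 → 45 → 50 → 40 → 25 → 10 → 5 → 25  — repeats 25 (not base-8 happy)

51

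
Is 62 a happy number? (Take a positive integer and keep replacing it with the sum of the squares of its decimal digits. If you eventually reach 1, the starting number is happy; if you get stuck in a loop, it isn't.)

not happy

62 → 40
40 → 16
16 → 37
37 → 58
58 → 89
89 → 145
145 → 42
42 → 20
20 → 4
4 → 16  — 16 already seen; the sequence cycles without reaching 1.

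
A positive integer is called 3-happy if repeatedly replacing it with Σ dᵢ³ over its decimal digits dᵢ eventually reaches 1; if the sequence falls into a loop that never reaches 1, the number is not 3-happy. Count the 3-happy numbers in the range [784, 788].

784: 784 → 919 → 1459 → 919  (repeats 919)
785: 785 → 980 → 1241 → 74 → 407 → 407  (repeats 407)
786: 786 → 1071 → 345 → 216 → 225 → 141 → 66 → 432 → 99 → 1458 → 702 → 351 → 153 → 153  (repeats 153)
787: 787 → 1198 → 1243 → 100 → 1  (reaches 1)
788: 788 → 1367 → 587 → 980 → 1241 → 74 → 407 → 407  (repeats 407)
3-happy: 787

1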